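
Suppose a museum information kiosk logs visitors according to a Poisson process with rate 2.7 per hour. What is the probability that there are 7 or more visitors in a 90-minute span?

0.1159

Over the interval, μ = 2.7 × 1.5 = 4.05 (a 90-minute span = 1.5 hours).
P(N ≥ 7) = 1 − P(N ≤ 6) = 1 − Σ_{j=0}^{6} e^(−μ) μ^j/j! ≈ 0.1159.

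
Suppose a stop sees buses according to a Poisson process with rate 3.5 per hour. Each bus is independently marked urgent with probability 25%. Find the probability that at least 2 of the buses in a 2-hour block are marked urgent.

Thinning: the buses that are marked urgent themselves form a Poisson process with rate 0.25 × 3.5 = 0.875 per hour.
Over the interval, μ = 0.875 × 2 = 1.75 (a 2-hour block = 2 hours).
P(N ≥ 2) = 1 − P(N ≤ 1) ≈ 0.5221.

0.5221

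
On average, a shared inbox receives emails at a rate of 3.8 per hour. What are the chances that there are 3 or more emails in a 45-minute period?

0.5424

Over the interval, μ = 3.8 × 0.75 = 2.85 (a 45-minute period = 0.75 hours).
P(N ≥ 3) = 1 − P(N ≤ 2) = 1 − Σ_{j=0}^{2} e^(−μ) μ^j/j! ≈ 0.5424.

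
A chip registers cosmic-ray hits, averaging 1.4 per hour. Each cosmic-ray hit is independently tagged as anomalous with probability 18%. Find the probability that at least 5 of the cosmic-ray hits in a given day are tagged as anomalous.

0.7213

Thinning: the cosmic-ray hits that are tagged as anomalous themselves form a Poisson process with rate 0.18 × 1.4 = 0.252 per hour.
Over the interval, μ = 0.252 × 24 = 6.048 (a day = 24 hours).
P(N ≥ 5) = 1 − P(N ≤ 4) ≈ 0.7213.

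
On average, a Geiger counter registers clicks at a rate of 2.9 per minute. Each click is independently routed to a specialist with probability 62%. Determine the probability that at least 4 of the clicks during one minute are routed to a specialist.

Thinning: the clicks that are routed to a specialist themselves form a Poisson process with rate 0.62 × 2.9 = 1.798 per minute.
So μ = 1.798.
P(N ≥ 4) = 1 − P(N ≤ 3) ≈ 0.1084.

0.1084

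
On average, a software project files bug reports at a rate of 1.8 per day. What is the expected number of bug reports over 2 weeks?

25.2

E[N] = λt = 1.8 × 14 = 25.2 (2 weeks = 14 days).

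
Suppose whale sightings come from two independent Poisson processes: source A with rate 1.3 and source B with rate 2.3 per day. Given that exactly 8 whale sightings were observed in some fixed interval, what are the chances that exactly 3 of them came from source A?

0.2807

Given the total, each event is independently from source A with probability p = λ_A/(λ_A+λ_B) = 1.3/3.6 ≈ 0.3611.
So K ~ Binomial(8, 1.3/3.6): P(K = 3) = C(8,3) · (1.3/3.6)^3 · (2.3/3.6)^5 ≈ 0.2807.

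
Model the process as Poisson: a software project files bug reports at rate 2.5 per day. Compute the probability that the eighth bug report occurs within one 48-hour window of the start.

Over the interval, μ = 2.5 × 2 = 5 (a 48-hour window = 2 days).
The eighth arrival falls in the interval iff at least 8 events occur there: P(S_8 ≤ t) = P(N ≥ 8) = 1 − P(N ≤ 7) ≈ 0.1334.

0.1334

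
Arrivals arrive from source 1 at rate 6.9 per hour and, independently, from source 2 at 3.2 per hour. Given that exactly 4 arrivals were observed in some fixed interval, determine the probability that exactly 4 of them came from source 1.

Given the total, each event is independently from source 1 with probability p = λ_1/(λ_1+λ_2) = 6.9/10.1 ≈ 0.6832.
So K ~ Binomial(4, 6.9/10.1): P(K = 4) = C(4,4) · (6.9/10.1)^4 · (3.2/10.1)^0 ≈ 0.2178.

0.2178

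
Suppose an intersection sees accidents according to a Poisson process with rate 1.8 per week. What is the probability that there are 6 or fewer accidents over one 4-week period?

0.4204

Over the interval, μ = 1.8 × 4 = 7.2 (a 4-week period = 4 weeks).
P(N ≤ 6) = Σ_{j=0}^{6} e^(−μ) μ^j/j! ≈ 0.4204.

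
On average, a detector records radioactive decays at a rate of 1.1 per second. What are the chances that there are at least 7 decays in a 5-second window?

Over the interval, μ = 1.1 × 5 = 5.5 (a 5-second window = 5 seconds).
P(N ≥ 7) = 1 − P(N ≤ 6) = 1 − Σ_{j=0}^{6} e^(−μ) μ^j/j! ≈ 0.3140.

0.3140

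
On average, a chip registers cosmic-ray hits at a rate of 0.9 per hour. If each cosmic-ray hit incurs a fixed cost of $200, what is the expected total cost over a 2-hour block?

$360

E[N] = 0.9 × 2 = 1.8 (a 2-hour block = 2 hours); E[cost] = 1.8 × $200 = $360.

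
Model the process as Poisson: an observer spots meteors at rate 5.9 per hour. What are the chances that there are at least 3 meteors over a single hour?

With mean μ = 5.9 per hour,
P(N ≥ 3) = 1 − P(N ≤ 2) = 1 − Σ_{j=0}^{2} e^(−μ) μ^j/j! ≈ 0.9334.

0.9334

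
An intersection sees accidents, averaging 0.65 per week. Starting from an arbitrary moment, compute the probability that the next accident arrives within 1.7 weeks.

Inter-arrival times are exponential with rate λ = 0.65 per week.
P(T ≤ 1.7) = 1 − e^(−λt) = 1 − e^(−0.65 × 1.7) = 1 − e^(−1.105) ≈ 0.6688.

0.6688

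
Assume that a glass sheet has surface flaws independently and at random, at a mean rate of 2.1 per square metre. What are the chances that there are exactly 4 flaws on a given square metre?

With mean μ = 2.1 per square metre,
P(N = 4) = e^(−μ) μ^4/4! = e^(−2.1) · 2.1^4/24 ≈ 0.0992.

0.0992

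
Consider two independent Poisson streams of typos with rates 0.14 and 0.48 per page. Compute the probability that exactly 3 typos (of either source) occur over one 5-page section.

Independent Poisson processes superpose: combined rate λ = 0.14 + 0.48 = 0.62 per page.
Over the interval, μ = 0.62 × 5 = 3.1 (a 5-page section = 5 pages).
P(N = 3) = e^(−3.1) · 3.1^3/3! ≈ 0.2237.

0.2237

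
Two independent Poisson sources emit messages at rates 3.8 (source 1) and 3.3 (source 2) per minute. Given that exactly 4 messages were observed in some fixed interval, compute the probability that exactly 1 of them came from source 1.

Given the total, each event is independently from source 1 with probability p = λ_1/(λ_1+λ_2) = 3.8/7.1 ≈ 0.5352.
So K ~ Binomial(4, 3.8/7.1): P(K = 1) = C(4,1) · (3.8/7.1)^1 · (3.3/7.1)^3 ≈ 0.2150.

0.2150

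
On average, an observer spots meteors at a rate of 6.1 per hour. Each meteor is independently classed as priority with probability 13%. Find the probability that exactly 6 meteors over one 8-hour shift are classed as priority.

0.1591

Thinning: the meteors that are classed as priority themselves form a Poisson process with rate 0.13 × 6.1 = 0.793 per hour.
Over the interval, μ = 0.793 × 8 = 6.344 (an 8-hour shift = 8 hours).
P(N = 6) = e^(−6.344) · 6.344^6/6! ≈ 0.1591.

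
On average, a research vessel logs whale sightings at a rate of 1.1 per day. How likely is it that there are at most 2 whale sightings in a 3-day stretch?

Over the interval, μ = 1.1 × 3 = 3.3 (a 3-day stretch = 3 days).
P(N ≤ 2) = Σ_{j=0}^{2} e^(−μ) μ^j/j! ≈ 0.3594.

0.3594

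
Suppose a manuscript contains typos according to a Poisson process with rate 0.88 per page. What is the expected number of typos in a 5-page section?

E[N] = λt = 0.88 × 5 = 4.4 (a 5-page section = 5 pages).

4.4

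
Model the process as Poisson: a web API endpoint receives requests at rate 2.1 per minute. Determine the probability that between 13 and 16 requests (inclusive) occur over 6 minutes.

0.3552

Over the interval, μ = 2.1 × 6 = 12.6 (6 minutes).
P(13 ≤ N ≤ 16) = Σ_{j=13}^{16} e^(−12.6) · 12.6^j/j! ≈ 0.3552.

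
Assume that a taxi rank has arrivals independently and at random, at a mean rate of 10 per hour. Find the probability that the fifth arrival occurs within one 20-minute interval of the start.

0.2435

Over the interval, μ = 10 × 1/3 ≈ 3.33333 (a 20-minute interval = 1/3 hours).
The fifth arrival falls in the interval iff at least 5 events occur there: P(S_5 ≤ t) = P(N ≥ 5) = 1 − P(N ≤ 4) ≈ 0.2435.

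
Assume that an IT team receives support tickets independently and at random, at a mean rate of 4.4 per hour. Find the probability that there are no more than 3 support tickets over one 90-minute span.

Over the interval, μ = 4.4 × 1.5 = 6.6 (a 90-minute span = 1.5 hours).
P(N ≤ 3) = Σ_{j=0}^{3} e^(−μ) μ^j/j! ≈ 0.1052.

0.1052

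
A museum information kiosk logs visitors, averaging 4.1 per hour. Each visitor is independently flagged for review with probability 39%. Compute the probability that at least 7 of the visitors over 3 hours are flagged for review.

Thinning: the visitors that are flagged for review themselves form a Poisson process with rate 0.39 × 4.1 = 1.599 per hour.
Over the interval, μ = 1.599 × 3 = 4.797 (3 hours).
P(N ≥ 7) = 1 − P(N ≤ 6) ≈ 0.2088.

0.2088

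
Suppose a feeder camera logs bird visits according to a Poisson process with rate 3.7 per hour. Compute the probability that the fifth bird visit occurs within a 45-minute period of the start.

Over the interval, μ = 3.7 × 0.75 = 2.775 (a 45-minute period = 0.75 hours).
The fifth arrival falls in the interval iff at least 5 events occur there: P(S_5 ≤ t) = P(N ≥ 5) = 1 − P(N ≤ 4) ≈ 0.1485.

0.1485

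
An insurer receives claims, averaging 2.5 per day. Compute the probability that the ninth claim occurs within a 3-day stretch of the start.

0.3380

Over the interval, μ = 2.5 × 3 = 7.5 (a 3-day stretch = 3 days).
The ninth arrival falls in the interval iff at least 9 events occur there: P(S_9 ≤ t) = P(N ≥ 9) = 1 − P(N ≤ 8) ≈ 0.3380.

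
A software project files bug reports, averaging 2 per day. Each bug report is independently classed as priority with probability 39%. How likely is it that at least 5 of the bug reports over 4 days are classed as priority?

Thinning: the bug reports that are classed as priority themselves form a Poisson process with rate 0.39 × 2 = 0.78 per day.
Over the interval, μ = 0.78 × 4 = 3.12 (4 days).
P(N ≥ 5) = 1 − P(N ≤ 4) ≈ 0.2053.

0.2053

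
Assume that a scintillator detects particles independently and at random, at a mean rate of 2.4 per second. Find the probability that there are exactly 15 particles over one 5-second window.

Over the interval, μ = 2.4 × 5 = 12 (a 5-second window = 5 seconds).
P(N = 15) = e^(−μ) μ^15/15! = e^(−12) · 12^15/1307674368000 ≈ 0.0724.

0.0724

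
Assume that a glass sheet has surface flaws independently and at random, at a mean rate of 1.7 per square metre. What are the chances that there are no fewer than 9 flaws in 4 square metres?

Over the interval, μ = 1.7 × 4 = 6.8 (4 square metres).
P(N ≥ 9) = 1 − P(N ≤ 8) = 1 − Σ_{j=0}^{8} e^(−μ) μ^j/j! ≈ 0.2452.

0.2452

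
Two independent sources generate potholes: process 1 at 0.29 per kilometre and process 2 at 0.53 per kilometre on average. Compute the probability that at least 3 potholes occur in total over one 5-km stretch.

Independent Poisson processes superpose: combined rate λ = 0.29 + 0.53 = 0.82 per kilometre.
Over the interval, μ = 0.82 × 5 = 4.1 (a 5-km stretch = 5 kilometres).
P(N ≥ 3) = 1 − P(N ≤ 2) ≈ 0.7762.

0.7762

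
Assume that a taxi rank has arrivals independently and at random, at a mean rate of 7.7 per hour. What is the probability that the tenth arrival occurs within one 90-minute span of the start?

Over the interval, μ = 7.7 × 1.5 = 11.55 (a 90-minute span = 1.5 hours).
The tenth arrival falls in the interval iff at least 10 events occur there: P(S_10 ≤ t) = P(N ≥ 10) = 1 − P(N ≤ 9) ≈ 0.7161.

0.7161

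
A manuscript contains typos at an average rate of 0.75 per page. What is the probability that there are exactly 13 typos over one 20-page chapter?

0.0956

Over the interval, μ = 0.75 × 20 = 15 (a 20-page chapter = 20 pages).
P(N = 13) = e^(−μ) μ^13/13! = e^(−15) · 15^13/6227020800 ≈ 0.0956.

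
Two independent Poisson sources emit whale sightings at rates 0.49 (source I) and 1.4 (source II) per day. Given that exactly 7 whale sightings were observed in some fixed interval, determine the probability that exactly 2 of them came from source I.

0.3148

Given the total, each event is independently from source I with probability p = λ_I/(λ_I+λ_II) = 0.49/1.89 ≈ 0.2593.
So K ~ Binomial(7, 0.49/1.89): P(K = 2) = C(7,2) · (0.49/1.89)^2 · (1.4/1.89)^5 ≈ 0.3148.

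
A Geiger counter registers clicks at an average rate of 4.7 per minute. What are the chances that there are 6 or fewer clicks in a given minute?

0.8046

With mean μ = 4.7 per minute,
P(N ≤ 6) = Σ_{j=0}^{6} e^(−μ) μ^j/j! ≈ 0.8046.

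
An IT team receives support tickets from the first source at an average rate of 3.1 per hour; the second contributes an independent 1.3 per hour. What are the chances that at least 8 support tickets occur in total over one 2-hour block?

Independent Poisson processes superpose: combined rate λ = 3.1 + 1.3 = 4.4 per hour.
Over the interval, μ = 4.4 × 2 = 8.8 (a 2-hour block = 2 hours).
P(N ≥ 8) = 1 − P(N ≤ 7) ≈ 0.6522.

0.6522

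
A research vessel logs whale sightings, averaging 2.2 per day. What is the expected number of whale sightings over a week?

E[N] = λt = 2.2 × 7 = 15.4 (a week = 7 days).

15.4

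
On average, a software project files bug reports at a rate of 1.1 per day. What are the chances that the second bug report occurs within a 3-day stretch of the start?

Over the interval, μ = 1.1 × 3 = 3.3 (a 3-day stretch = 3 days).
The second arrival falls in the interval iff at least 2 events occur there: P(S_2 ≤ t) = P(N ≥ 2) = 1 − P(N ≤ 1) ≈ 0.8414.

0.8414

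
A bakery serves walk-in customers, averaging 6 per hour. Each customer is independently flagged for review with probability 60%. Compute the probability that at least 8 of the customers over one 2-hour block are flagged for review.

Thinning: the customers that are flagged for review themselves form a Poisson process with rate 0.6 × 6 = 3.6 per hour.
Over the interval, μ = 3.6 × 2 = 7.2 (a 2-hour block = 2 hours).
P(N ≥ 8) = 1 − P(N ≤ 7) ≈ 0.4311.

0.4311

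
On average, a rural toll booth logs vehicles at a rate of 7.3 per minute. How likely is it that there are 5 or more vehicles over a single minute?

0.8527

With mean μ = 7.3 per minute,
P(N ≥ 5) = 1 − P(N ≤ 4) = 1 − Σ_{j=0}^{4} e^(−μ) μ^j/j! ≈ 0.8527.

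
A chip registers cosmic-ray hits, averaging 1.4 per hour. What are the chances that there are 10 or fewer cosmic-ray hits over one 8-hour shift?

0.4362

Over the interval, μ = 1.4 × 8 = 11.2 (an 8-hour shift = 8 hours).
P(N ≤ 10) = Σ_{j=0}^{10} e^(−μ) μ^j/j! ≈ 0.4362.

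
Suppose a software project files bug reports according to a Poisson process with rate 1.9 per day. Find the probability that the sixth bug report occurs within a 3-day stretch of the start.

Over the interval, μ = 1.9 × 3 = 5.7 (a 3-day stretch = 3 days).
The sixth arrival falls in the interval iff at least 6 events occur there: P(S_6 ≤ t) = P(N ≥ 6) = 1 − P(N ≤ 5) ≈ 0.5050.

0.5050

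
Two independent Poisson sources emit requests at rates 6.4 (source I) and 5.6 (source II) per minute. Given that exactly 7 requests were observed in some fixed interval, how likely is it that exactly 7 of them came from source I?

Given the total, each event is independently from source I with probability p = λ_I/(λ_I+λ_II) = 6.4/12 ≈ 0.5333.
So K ~ Binomial(7, 6.4/12): P(K = 7) = C(7,7) · (6.4/12)^7 · (5.6/12)^0 ≈ 0.0123.

0.0123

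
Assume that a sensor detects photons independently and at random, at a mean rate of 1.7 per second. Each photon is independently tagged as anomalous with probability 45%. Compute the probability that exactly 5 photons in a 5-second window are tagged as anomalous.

0.1489

Thinning: the photons that are tagged as anomalous themselves form a Poisson process with rate 0.45 × 1.7 = 0.765 per second.
Over the interval, μ = 0.765 × 5 = 3.825 (a 5-second window = 5 seconds).
P(N = 5) = e^(−3.825) · 3.825^5/5! ≈ 0.1489.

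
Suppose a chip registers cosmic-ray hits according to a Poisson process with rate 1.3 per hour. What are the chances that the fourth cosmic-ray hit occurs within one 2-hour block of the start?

Over the interval, μ = 1.3 × 2 = 2.6 (a 2-hour block = 2 hours).
The fourth arrival falls in the interval iff at least 4 events occur there: P(S_4 ≤ t) = P(N ≥ 4) = 1 − P(N ≤ 3) ≈ 0.2640.

0.2640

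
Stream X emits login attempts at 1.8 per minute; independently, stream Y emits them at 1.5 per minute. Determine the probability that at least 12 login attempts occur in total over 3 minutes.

Independent Poisson processes superpose: combined rate λ = 1.8 + 1.5 = 3.3 per minute.
Over the interval, μ = 3.3 × 3 = 9.9 (3 minutes).
P(N ≥ 12) = 1 − P(N ≤ 11) ≈ 0.2919.

0.2919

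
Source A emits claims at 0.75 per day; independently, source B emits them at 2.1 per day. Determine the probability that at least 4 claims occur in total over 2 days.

0.8200

Independent Poisson processes superpose: combined rate λ = 0.75 + 2.1 = 2.85 per day.
Over the interval, μ = 2.85 × 2 = 5.7 (2 days).
P(N ≥ 4) = 1 − P(N ≤ 3) ≈ 0.8200.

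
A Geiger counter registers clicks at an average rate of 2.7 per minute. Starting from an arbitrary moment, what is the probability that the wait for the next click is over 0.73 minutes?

The wait for the next event is exponential with rate λ = 2.7 per minute.
P(T > 0.73) = e^(−λt) = e^(−2.7 × 0.73) = e^(−1.971) ≈ 0.1393.

0.1393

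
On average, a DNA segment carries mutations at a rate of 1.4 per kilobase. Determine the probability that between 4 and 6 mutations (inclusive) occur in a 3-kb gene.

Over the interval, μ = 1.4 × 3 = 4.2 (a 3-kb gene = 3 kilobases).
P(4 ≤ N ≤ 6) = Σ_{j=4}^{6} e^(−4.2) · 4.2^j/j! ≈ 0.4721.

0.4721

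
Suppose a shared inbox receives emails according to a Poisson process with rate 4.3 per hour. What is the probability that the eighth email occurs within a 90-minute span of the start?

Over the interval, μ = 4.3 × 1.5 = 6.45 (a 90-minute span = 1.5 hours).
The eighth arrival falls in the interval iff at least 8 events occur there: P(S_8 ≤ t) = P(N ≥ 8) = 1 − P(N ≤ 7) ≈ 0.3199.

0.3199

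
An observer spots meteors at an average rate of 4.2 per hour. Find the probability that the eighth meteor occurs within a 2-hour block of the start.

Over the interval, μ = 4.2 × 2 = 8.4 (a 2-hour block = 2 hours).
The eighth arrival falls in the interval iff at least 8 events occur there: P(S_8 ≤ t) = P(N ≥ 8) = 1 − P(N ≤ 7) ≈ 0.6013.

0.6013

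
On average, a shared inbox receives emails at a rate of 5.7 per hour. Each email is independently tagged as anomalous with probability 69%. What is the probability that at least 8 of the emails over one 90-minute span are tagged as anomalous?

Thinning: the emails that are tagged as anomalous themselves form a Poisson process with rate 0.69 × 5.7 = 3.933 per hour.
Over the interval, μ = 3.933 × 1.5 = 5.8995 (a 90-minute span = 1.5 hours).
P(N ≥ 8) = 1 − P(N ≤ 7) ≈ 0.2423.

0.2423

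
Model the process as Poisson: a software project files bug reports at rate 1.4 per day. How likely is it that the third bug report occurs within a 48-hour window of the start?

Over the interval, μ = 1.4 × 2 = 2.8 (a 48-hour window = 2 days).
The third arrival falls in the interval iff at least 3 events occur there: P(S_3 ≤ t) = P(N ≥ 3) = 1 − P(N ≤ 2) ≈ 0.5305.

0.5305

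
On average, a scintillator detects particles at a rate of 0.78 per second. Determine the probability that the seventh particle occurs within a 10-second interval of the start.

Over the interval, μ = 0.78 × 10 = 7.8 (a 10-second interval = 10 seconds).
The seventh arrival falls in the interval iff at least 7 events occur there: P(S_7 ≤ t) = P(N ≥ 7) = 1 − P(N ≤ 6) ≈ 0.6616.

0.6616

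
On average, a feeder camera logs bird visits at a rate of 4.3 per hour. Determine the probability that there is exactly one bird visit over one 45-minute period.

Over the interval, μ = 4.3 × 0.75 = 3.225 (a 45-minute period = 0.75 hours).
P(N = 1) = e^(−μ) μ^1/1! = e^(−3.225) · 3.225^1/1 ≈ 0.1282.

0.1282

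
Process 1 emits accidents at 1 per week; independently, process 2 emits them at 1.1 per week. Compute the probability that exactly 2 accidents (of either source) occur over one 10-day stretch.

0.2240

Independent Poisson processes superpose: combined rate λ = 1 + 1.1 = 2.1 per week.
Over the interval, μ = 2.1 × 10/7 = 3 (a 10-day stretch = 10/7 weeks).
P(N = 2) = e^(−3) · 3^2/2! ≈ 0.2240.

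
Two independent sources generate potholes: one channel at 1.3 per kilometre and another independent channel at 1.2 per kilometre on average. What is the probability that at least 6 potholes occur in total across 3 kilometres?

0.7586

Independent Poisson processes superpose: combined rate λ = 1.3 + 1.2 = 2.5 per kilometre.
Over the interval, μ = 2.5 × 3 = 7.5 (3 kilometres).
P(N ≥ 6) = 1 − P(N ≤ 5) ≈ 0.7586.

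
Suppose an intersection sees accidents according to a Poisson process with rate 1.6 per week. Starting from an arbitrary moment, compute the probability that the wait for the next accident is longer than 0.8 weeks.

0.2780

The wait for the next event is exponential with rate λ = 1.6 per week.
P(T > 0.8) = e^(−λt) = e^(−1.6 × 0.8) = e^(−1.28) ≈ 0.2780.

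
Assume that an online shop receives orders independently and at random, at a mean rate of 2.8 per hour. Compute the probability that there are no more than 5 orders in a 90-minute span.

0.7531

Over the interval, μ = 2.8 × 1.5 = 4.2 (a 90-minute span = 1.5 hours).
P(N ≤ 5) = Σ_{j=0}^{5} e^(−μ) μ^j/j! ≈ 0.7531.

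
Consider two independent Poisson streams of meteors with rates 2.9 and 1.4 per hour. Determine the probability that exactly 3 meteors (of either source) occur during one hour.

0.1798

Independent Poisson processes superpose: combined rate λ = 2.9 + 1.4 = 4.3 per hour.
So μ = 4.3.
P(N = 3) = e^(−4.3) · 4.3^3/3! ≈ 0.1798.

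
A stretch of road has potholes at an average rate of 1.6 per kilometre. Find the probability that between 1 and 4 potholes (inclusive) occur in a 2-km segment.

Over the interval, μ = 1.6 × 2 = 3.2 (a 2-km segment = 2 kilometres).
P(1 ≤ N ≤ 4) = Σ_{j=1}^{4} e^(−3.2) · 3.2^j/j! ≈ 0.7399.

0.7399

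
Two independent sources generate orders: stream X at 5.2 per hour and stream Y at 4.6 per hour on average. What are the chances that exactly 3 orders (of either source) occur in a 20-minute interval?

0.2215

Independent Poisson processes superpose: combined rate λ = 5.2 + 4.6 = 9.8 per hour.
Over the interval, μ = 9.8 × 1/3 ≈ 3.26667 (a 20-minute interval = 1/3 hours).
P(N = 3) = e^(−3.26667) · 3.26667^3/3! ≈ 0.2215.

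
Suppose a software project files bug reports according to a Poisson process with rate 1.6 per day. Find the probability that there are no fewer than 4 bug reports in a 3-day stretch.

0.7058

Over the interval, μ = 1.6 × 3 = 4.8 (a 3-day stretch = 3 days).
P(N ≥ 4) = 1 − P(N ≤ 3) = 1 − Σ_{j=0}^{3} e^(−μ) μ^j/j! ≈ 0.7058.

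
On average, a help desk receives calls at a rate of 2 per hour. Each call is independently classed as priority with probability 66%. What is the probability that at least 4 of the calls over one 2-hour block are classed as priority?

0.2727

Thinning: the calls that are classed as priority themselves form a Poisson process with rate 0.66 × 2 = 1.32 per hour.
Over the interval, μ = 1.32 × 2 = 2.64 (a 2-hour block = 2 hours).
P(N ≥ 4) = 1 − P(N ≤ 3) ≈ 0.2727.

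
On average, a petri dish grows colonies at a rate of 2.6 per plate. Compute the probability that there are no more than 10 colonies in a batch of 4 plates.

0.5331

Over the interval, μ = 2.6 × 4 = 10.4 (a batch of 4 plates = 4 plates).
P(N ≤ 10) = Σ_{j=0}^{10} e^(−μ) μ^j/j! ≈ 0.5331.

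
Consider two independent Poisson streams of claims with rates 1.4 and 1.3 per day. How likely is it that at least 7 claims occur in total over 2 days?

0.2983

Independent Poisson processes superpose: combined rate λ = 1.4 + 1.3 = 2.7 per day.
Over the interval, μ = 2.7 × 2 = 5.4 (2 days).
P(N ≥ 7) = 1 − P(N ≤ 6) ≈ 0.2983.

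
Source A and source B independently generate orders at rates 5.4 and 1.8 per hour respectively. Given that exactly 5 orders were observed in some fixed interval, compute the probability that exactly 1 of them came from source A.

0.0146

Given the total, each event is independently from source A with probability p = λ_A/(λ_A+λ_B) = 5.4/7.2 = 0.7500.
So K ~ Binomial(5, 5.4/7.2): P(K = 1) = C(5,1) · (5.4/7.2)^1 · (1.8/7.2)^4 ≈ 0.0146.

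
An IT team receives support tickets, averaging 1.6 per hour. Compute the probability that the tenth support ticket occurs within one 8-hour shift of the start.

0.8206

Over the interval, μ = 1.6 × 8 = 12.8 (an 8-hour shift = 8 hours).
The tenth arrival falls in the interval iff at least 10 events occur there: P(S_10 ≤ t) = P(N ≥ 10) = 1 − P(N ≤ 9) ≈ 0.8206.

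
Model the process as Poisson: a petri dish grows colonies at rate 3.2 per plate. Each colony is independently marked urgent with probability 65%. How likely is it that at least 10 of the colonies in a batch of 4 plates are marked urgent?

0.3238

Thinning: the colonies that are marked urgent themselves form a Poisson process with rate 0.65 × 3.2 = 2.08 per plate.
Over the interval, μ = 2.08 × 4 = 8.32 (a batch of 4 plates = 4 plates).
P(N ≥ 10) = 1 − P(N ≤ 9) ≈ 0.3238.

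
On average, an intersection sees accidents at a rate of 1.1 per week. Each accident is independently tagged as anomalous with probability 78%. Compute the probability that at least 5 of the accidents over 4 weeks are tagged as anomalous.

Thinning: the accidents that are tagged as anomalous themselves form a Poisson process with rate 0.78 × 1.1 = 0.858 per week.
Over the interval, μ = 0.858 × 4 = 3.432 (4 weeks).
P(N ≥ 5) = 1 − P(N ≤ 4) ≈ 0.2618.

0.2618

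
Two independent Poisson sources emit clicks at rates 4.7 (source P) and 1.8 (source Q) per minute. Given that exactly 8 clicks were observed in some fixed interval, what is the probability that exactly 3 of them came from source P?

Given the total, each event is independently from source P with probability p = λ_P/(λ_P+λ_Q) = 4.7/6.5 ≈ 0.7231.
So K ~ Binomial(8, 4.7/6.5): P(K = 3) = C(8,3) · (4.7/6.5)^3 · (1.8/6.5)^5 ≈ 0.0345.

0.0345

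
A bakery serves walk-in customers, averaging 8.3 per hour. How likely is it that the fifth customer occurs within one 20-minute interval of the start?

Over the interval, μ = 8.3 × 1/3 ≈ 2.76667 (a 20-minute interval = 1/3 hours).
The fifth arrival falls in the interval iff at least 5 events occur there: P(S_5 ≤ t) = P(N ≥ 5) = 1 − P(N ≤ 4) ≈ 0.1472.

0.1472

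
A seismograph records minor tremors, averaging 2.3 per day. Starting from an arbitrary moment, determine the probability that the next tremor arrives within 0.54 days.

Inter-arrival times are exponential with rate λ = 2.3 per day.
P(T ≤ 0.54) = 1 − e^(−λt) = 1 − e^(−2.3 × 0.54) = 1 − e^(−1.242) ≈ 0.7112.

0.7112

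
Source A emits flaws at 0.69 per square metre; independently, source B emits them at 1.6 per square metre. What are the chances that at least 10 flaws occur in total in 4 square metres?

Independent Poisson processes superpose: combined rate λ = 0.69 + 1.6 = 2.29 per square metre.
Over the interval, μ = 2.29 × 4 = 9.16 (4 square metres).
P(N ≥ 10) = 1 − P(N ≤ 9) ≈ 0.4337.

0.4337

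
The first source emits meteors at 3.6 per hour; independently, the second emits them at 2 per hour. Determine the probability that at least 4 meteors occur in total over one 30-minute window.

0.3081

Independent Poisson processes superpose: combined rate λ = 3.6 + 2 = 5.6 per hour.
Over the interval, μ = 5.6 × 0.5 = 2.8 (a 30-minute window = 0.5 hours).
P(N ≥ 4) = 1 − P(N ≤ 3) ≈ 0.3081.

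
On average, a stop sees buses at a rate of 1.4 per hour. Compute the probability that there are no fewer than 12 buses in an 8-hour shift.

0.4446

Over the interval, μ = 1.4 × 8 = 11.2 (an 8-hour shift = 8 hours).
P(N ≥ 12) = 1 − P(N ≤ 11) = 1 − Σ_{j=0}^{11} e^(−μ) μ^j/j! ≈ 0.4446.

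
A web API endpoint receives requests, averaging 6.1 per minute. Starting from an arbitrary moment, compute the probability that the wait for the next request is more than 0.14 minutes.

0.4257

The wait for the next event is exponential with rate λ = 6.1 per minute.
P(T > 0.14) = e^(−λt) = e^(−6.1 × 0.14) = e^(−0.854) ≈ 0.4257.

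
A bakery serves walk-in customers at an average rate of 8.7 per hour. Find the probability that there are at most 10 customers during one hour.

0.7409

With mean μ = 8.7 per hour,
P(N ≤ 10) = Σ_{j=0}^{10} e^(−μ) μ^j/j! ≈ 0.7409.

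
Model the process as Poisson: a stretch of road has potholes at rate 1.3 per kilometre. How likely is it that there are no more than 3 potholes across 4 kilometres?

0.2381

Over the interval, μ = 1.3 × 4 = 5.2 (4 kilometres).
P(N ≤ 3) = Σ_{j=0}^{3} e^(−μ) μ^j/j! ≈ 0.2381.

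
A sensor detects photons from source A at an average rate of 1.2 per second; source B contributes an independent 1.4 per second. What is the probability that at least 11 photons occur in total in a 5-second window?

Independent Poisson processes superpose: combined rate λ = 1.2 + 1.4 = 2.6 per second.
Over the interval, μ = 2.6 × 5 = 13 (a 5-second window = 5 seconds).
P(N ≥ 11) = 1 − P(N ≤ 10) ≈ 0.7483.

0.7483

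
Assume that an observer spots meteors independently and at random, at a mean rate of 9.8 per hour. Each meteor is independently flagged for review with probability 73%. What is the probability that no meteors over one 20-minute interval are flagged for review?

0.0921

Thinning: the meteors that are flagged for review themselves form a Poisson process with rate 0.73 × 9.8 = 7.154 per hour.
Over the interval, μ = 7.154 × 1/3 ≈ 2.38467 (a 20-minute interval = 1/3 hours).
P(N = 0) = e^(−2.38467) · 2.38467^0/0! ≈ 0.0921.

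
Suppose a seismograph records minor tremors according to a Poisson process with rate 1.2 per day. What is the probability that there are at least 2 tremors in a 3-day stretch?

0.8743

Over the interval, μ = 1.2 × 3 = 3.6 (a 3-day stretch = 3 days).
P(N ≥ 2) = 1 − P(N ≤ 1) = 1 − Σ_{j=0}^{1} e^(−μ) μ^j/j! ≈ 0.8743.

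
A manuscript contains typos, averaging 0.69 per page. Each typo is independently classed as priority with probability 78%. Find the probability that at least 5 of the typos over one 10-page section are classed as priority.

0.6238

Thinning: the typos that are classed as priority themselves form a Poisson process with rate 0.78 × 0.69 = 0.5382 per page.
Over the interval, μ = 0.5382 × 10 = 5.382 (a 10-page section = 10 pages).
P(N ≥ 5) = 1 − P(N ≤ 4) ≈ 0.6238.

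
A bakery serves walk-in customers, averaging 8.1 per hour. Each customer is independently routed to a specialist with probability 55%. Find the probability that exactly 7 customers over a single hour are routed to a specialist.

Thinning: the customers that are routed to a specialist themselves form a Poisson process with rate 0.55 × 8.1 = 4.455 per hour.
So μ = 4.455.
P(N = 7) = e^(−4.455) · 4.455^7/7! ≈ 0.0803.

0.0803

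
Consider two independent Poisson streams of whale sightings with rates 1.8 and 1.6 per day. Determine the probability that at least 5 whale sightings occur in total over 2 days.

Independent Poisson processes superpose: combined rate λ = 1.8 + 1.6 = 3.4 per day.
Over the interval, μ = 3.4 × 2 = 6.8 (2 days).
P(N ≥ 5) = 1 − P(N ≤ 4) ≈ 0.8080.

0.8080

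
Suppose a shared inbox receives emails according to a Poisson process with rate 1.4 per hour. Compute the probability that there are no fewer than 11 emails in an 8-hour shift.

0.5638

Over the interval, μ = 1.4 × 8 = 11.2 (an 8-hour shift = 8 hours).
P(N ≥ 11) = 1 − P(N ≤ 10) = 1 − Σ_{j=0}^{10} e^(−μ) μ^j/j! ≈ 0.5638.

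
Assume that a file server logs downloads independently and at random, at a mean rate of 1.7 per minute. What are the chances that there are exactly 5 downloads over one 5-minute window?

Over the interval, μ = 1.7 × 5 = 8.5 (a 5-minute window = 5 minutes).
P(N = 5) = e^(−μ) μ^5/5! = e^(−8.5) · 8.5^5/120 ≈ 0.0752.

0.0752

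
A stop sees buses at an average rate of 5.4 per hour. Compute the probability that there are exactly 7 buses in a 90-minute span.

0.1378

Over the interval, μ = 5.4 × 1.5 = 8.1 (a 90-minute span = 1.5 hours).
P(N = 7) = e^(−μ) μ^7/7! = e^(−8.1) · 8.1^7/5040 ≈ 0.1378.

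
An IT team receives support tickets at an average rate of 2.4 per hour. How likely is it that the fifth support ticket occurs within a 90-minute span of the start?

Over the interval, μ = 2.4 × 1.5 = 3.6 (a 90-minute span = 1.5 hours).
The fifth arrival falls in the interval iff at least 5 events occur there: P(S_5 ≤ t) = P(N ≥ 5) = 1 − P(N ≤ 4) ≈ 0.2936.

0.2936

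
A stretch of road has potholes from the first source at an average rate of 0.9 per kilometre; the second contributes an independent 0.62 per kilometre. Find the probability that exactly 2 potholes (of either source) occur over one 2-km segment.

0.2210

Independent Poisson processes superpose: combined rate λ = 0.9 + 0.62 = 1.52 per kilometre.
Over the interval, μ = 1.52 × 2 = 3.04 (a 2-km segment = 2 kilometres).
P(N = 2) = e^(−3.04) · 3.04^2/2! ≈ 0.2210.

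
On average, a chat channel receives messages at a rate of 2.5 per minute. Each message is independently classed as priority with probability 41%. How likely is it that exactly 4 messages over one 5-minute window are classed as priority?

Thinning: the messages that are classed as priority themselves form a Poisson process with rate 0.41 × 2.5 = 1.025 per minute.
Over the interval, μ = 1.025 × 5 = 5.125 (a 5-minute window = 5 minutes).
P(N = 4) = e^(−5.125) · 5.125^4/4! ≈ 0.1709.

0.1709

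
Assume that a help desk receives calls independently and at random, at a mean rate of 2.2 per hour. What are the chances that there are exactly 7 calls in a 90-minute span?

Over the interval, μ = 2.2 × 1.5 = 3.3 (a 90-minute span = 1.5 hours).
P(N = 7) = e^(−μ) μ^7/7! = e^(−3.3) · 3.3^7/5040 ≈ 0.0312.

0.0312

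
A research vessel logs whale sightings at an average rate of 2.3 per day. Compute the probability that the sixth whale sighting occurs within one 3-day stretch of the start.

Over the interval, μ = 2.3 × 3 = 6.9 (a 3-day stretch = 3 days).
The sixth arrival falls in the interval iff at least 6 events occur there: P(S_6 ≤ t) = P(N ≥ 6) = 1 − P(N ≤ 5) ≈ 0.6863.

0.6863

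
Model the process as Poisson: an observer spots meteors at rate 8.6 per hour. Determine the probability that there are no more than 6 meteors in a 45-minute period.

Over the interval, μ = 8.6 × 0.75 = 6.45 (a 45-minute period = 0.75 hours).
P(N ≤ 6) = Σ_{j=0}^{6} e^(−μ) μ^j/j! ≈ 0.5344.

0.5344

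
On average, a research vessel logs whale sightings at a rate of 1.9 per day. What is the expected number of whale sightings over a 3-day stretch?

E[N] = λt = 1.9 × 3 = 5.7 (a 3-day stretch = 3 days).

5.7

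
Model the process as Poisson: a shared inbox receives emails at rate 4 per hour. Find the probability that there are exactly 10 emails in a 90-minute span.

Over the interval, μ = 4 × 1.5 = 6 (a 90-minute span = 1.5 hours).
P(N = 10) = e^(−μ) μ^10/10! = e^(−6) · 6^10/3628800 ≈ 0.0413.

0.0413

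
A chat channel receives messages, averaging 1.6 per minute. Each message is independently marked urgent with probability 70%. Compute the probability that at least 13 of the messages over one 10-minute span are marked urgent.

0.3334

Thinning: the messages that are marked urgent themselves form a Poisson process with rate 0.7 × 1.6 = 1.12 per minute.
Over the interval, μ = 1.12 × 10 = 11.2 (a 10-minute span = 10 minutes).
P(N ≥ 13) = 1 − P(N ≤ 12) ≈ 0.3334.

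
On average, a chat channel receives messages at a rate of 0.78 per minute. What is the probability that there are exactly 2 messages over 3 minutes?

0.2637

Over the interval, μ = 0.78 × 3 = 2.34 (3 minutes).
P(N = 2) = e^(−μ) μ^2/2! = e^(−2.34) · 2.34^2/2 ≈ 0.2637.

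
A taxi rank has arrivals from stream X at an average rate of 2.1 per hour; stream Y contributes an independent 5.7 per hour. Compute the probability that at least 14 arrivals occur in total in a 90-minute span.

Independent Poisson processes superpose: combined rate λ = 2.1 + 5.7 = 7.8 per hour.
Over the interval, μ = 7.8 × 1.5 = 11.7 (a 90-minute span = 1.5 hours).
P(N ≥ 14) = 1 − P(N ≤ 13) ≈ 0.2872.

0.2872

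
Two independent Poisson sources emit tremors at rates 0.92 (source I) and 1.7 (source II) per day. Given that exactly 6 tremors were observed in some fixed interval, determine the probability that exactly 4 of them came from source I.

Given the total, each event is independently from source I with probability p = λ_I/(λ_I+λ_II) = 0.92/2.62 ≈ 0.3511.
So K ~ Binomial(6, 0.92/2.62): P(K = 4) = C(6,4) · (0.92/2.62)^4 · (1.7/2.62)^2 ≈ 0.0960.

0.0960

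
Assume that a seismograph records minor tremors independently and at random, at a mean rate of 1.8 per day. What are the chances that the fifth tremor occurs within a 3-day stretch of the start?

0.6267

Over the interval, μ = 1.8 × 3 = 5.4 (a 3-day stretch = 3 days).
The fifth arrival falls in the interval iff at least 5 events occur there: P(S_5 ≤ t) = P(N ≥ 5) = 1 − P(N ≤ 4) ≈ 0.6267.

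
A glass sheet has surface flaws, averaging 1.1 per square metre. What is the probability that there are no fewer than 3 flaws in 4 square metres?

Over the interval, μ = 1.1 × 4 = 4.4 (4 square metres).
P(N ≥ 3) = 1 − P(N ≤ 2) = 1 − Σ_{j=0}^{2} e^(−μ) μ^j/j! ≈ 0.8149.

0.8149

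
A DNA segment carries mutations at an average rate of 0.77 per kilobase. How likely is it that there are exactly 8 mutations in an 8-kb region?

0.1086

Over the interval, μ = 0.77 × 8 = 6.16 (an 8-kb region = 8 kilobases).
P(N = 8) = e^(−μ) μ^8/8! = e^(−6.16) · 6.16^8/40320 ≈ 0.1086.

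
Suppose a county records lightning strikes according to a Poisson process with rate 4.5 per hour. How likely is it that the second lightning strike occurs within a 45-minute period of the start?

Over the interval, μ = 4.5 × 0.75 = 3.375 (a 45-minute period = 0.75 hours).
The second arrival falls in the interval iff at least 2 events occur there: P(S_2 ≤ t) = P(N ≥ 2) = 1 − P(N ≤ 1) ≈ 0.8503.

0.8503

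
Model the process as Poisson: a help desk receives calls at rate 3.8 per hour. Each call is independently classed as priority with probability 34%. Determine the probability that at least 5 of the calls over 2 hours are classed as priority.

0.1203

Thinning: the calls that are classed as priority themselves form a Poisson process with rate 0.34 × 3.8 = 1.292 per hour.
Over the interval, μ = 1.292 × 2 = 2.584 (2 hours).
P(N ≥ 5) = 1 − P(N ≤ 4) ≈ 0.1203.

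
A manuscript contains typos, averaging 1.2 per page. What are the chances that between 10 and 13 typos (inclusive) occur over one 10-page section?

Over the interval, μ = 1.2 × 10 = 12 (a 10-page section = 10 pages).
P(10 ≤ N ≤ 13) = Σ_{j=10}^{13} e^(−12) · 12^j/j! ≈ 0.4391.

0.4391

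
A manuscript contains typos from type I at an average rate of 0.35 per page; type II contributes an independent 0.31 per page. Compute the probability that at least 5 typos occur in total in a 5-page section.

0.2374

Independent Poisson processes superpose: combined rate λ = 0.35 + 0.31 = 0.66 per page.
Over the interval, μ = 0.66 × 5 = 3.3 (a 5-page section = 5 pages).
P(N ≥ 5) = 1 − P(N ≤ 4) ≈ 0.2374.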